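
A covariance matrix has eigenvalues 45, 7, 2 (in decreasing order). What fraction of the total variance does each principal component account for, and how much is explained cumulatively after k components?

Step 1 — total variance = trace(Sigma) = Σ λ_i = 45 + 7 + 2 = 54.

Step 2 — fraction explained by component i = λ_i / Σ λ:
  PC1: 45/54 = 0.8333
  PC2: 7/54 = 0.1296
  PC3: 2/54 = 0.037

Step 3 — cumulative fraction after k components = (λ_1 + ... + λ_k) / Σ λ:
  k = 1: 45/54 = 0.8333
  k = 2: (45 + 7)/54 = 52/54 = 0.963
  k = 3: (45 + 7 + 2)/54 = 54/54 = 1

Summary (fraction, with percent):

explained: PC1 0.8333 (83.33%), PC2 0.1296 (12.96%), PC3 0.037 (3.7%);  cumulative: 0.8333, 0.963, 1


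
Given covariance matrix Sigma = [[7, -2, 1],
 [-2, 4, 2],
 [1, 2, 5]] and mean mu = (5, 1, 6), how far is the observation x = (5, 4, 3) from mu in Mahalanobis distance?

Step 1 — centre the observation: (x - mu) = (0, 3, -3).

Step 2 — invert Sigma (cofactor / det for 3×3, or solve directly):
  Sigma^{-1} = [[0.2, 0.15, -0.1],
 [0.15, 0.425, -0.2],
 [-0.1, -0.2, 0.3]].

Step 3 — form the quadratic (x - mu)^T · Sigma^{-1} · (x - mu):
  Sigma^{-1} · (x - mu) = (0.75, 1.875, -1.5).
  (x - mu)^T · [Sigma^{-1} · (x - mu)] = (0)·(0.75) + (3)·(1.875) + (-3)·(-1.5) = 10.125.

Step 4 — take square root: d = √(10.125) ≈ 3.182.

d(x, mu) = √(10.125) ≈ 3.182


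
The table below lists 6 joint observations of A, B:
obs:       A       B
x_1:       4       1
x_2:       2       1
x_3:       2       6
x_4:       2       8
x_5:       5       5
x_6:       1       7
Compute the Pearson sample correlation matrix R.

Step 1 — column means:
  mean(A) = (4 + 2 + 2 + 2 + 5 + 1) / 6 = 16/6 = 2.6667
  mean(B) = (1 + 1 + 6 + 8 + 5 + 7) / 6 = 28/6 = 4.6667

Step 2 — sample variances and covariances s[i,j] = (1/(n-1)) · Σ_k (x_{k,i} - mean_i) · (x_{k,j} - mean_j), with n-1 = 5:
  s[A,A] = ((1.3333)·(1.3333) + (-0.6667)·(-0.6667) + (-0.6667)·(-0.6667) + (-0.6667)·(-0.6667) + (2.3333)·(2.3333) + (-1.6667)·(-1.6667)) / 5 = 11.3333/5 = 2.2667
  s[A,B] = ((1.3333)·(-3.6667) + (-0.6667)·(-3.6667) + (-0.6667)·(1.3333) + (-0.6667)·(3.3333) + (2.3333)·(0.3333) + (-1.6667)·(2.3333)) / 5 = -8.6667/5 = -1.7333
  s[B,B] = ((-3.6667)·(-3.6667) + (-3.6667)·(-3.6667) + (1.3333)·(1.3333) + (3.3333)·(3.3333) + (0.3333)·(0.3333) + (2.3333)·(2.3333)) / 5 = 45.3333/5 = 9.0667
  Sample standard deviations s_i = √(s[i,i]):
  s(A) = √(2.2667) = 1.5055
  s(B) = √(9.0667) = 3.0111

Step 3 — r_{ij} = s_{ij} / (s_i · s_j):
  r[A,A] = 1 (diagonal).
  r[A,B] = -1.7333 / (1.5055 · 3.0111) = -1.7333 / 4.5333 = -0.3824
  r[B,B] = 1 (diagonal).

R is symmetric with unit diagonal. Assembling:

R = [[1, -0.3824],
 [-0.3824, 1]]


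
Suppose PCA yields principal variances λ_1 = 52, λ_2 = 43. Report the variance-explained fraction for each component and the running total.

Step 1 — total variance = trace(Sigma) = Σ λ_i = 52 + 43 = 95.

Step 2 — fraction explained by component i = λ_i / Σ λ:
  PC1: 52/95 = 0.5474
  PC2: 43/95 = 0.4526

Step 3 — cumulative fraction after k components = (λ_1 + ... + λ_k) / Σ λ:
  k = 1: 52/95 = 0.5474
  k = 2: (52 + 43)/95 = 95/95 = 1

Summary (fraction, with percent):

explained: PC1 0.5474 (54.74%), PC2 0.4526 (45.26%);  cumulative: 0.5474, 1


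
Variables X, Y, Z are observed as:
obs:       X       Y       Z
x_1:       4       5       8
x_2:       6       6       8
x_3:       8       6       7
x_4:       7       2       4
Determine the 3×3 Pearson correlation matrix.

Step 1 — column means:
  mean(X) = (4 + 6 + 8 + 7) / 4 = 25/4 = 6.25
  mean(Y) = (5 + 6 + 6 + 2) / 4 = 19/4 = 4.75
  mean(Z) = (8 + 8 + 7 + 4) / 4 = 27/4 = 6.75

Step 2 — sample variances and covariances s[i,j] = (1/(n-1)) · Σ_k (x_{k,i} - mean_i) · (x_{k,j} - mean_j), with n-1 = 3:
  s[X,X] = ((-2.25)·(-2.25) + (-0.25)·(-0.25) + (1.75)·(1.75) + (0.75)·(0.75)) / 3 = 8.75/3 = 2.9167
  s[X,Y] = ((-2.25)·(0.25) + (-0.25)·(1.25) + (1.75)·(1.25) + (0.75)·(-2.75)) / 3 = -0.75/3 = -0.25
  s[X,Z] = ((-2.25)·(1.25) + (-0.25)·(1.25) + (1.75)·(0.25) + (0.75)·(-2.75)) / 3 = -4.75/3 = -1.5833
  s[Y,Y] = ((0.25)·(0.25) + (1.25)·(1.25) + (1.25)·(1.25) + (-2.75)·(-2.75)) / 3 = 10.75/3 = 3.5833
  s[Y,Z] = ((0.25)·(1.25) + (1.25)·(1.25) + (1.25)·(0.25) + (-2.75)·(-2.75)) / 3 = 9.75/3 = 3.25
  s[Z,Z] = ((1.25)·(1.25) + (1.25)·(1.25) + (0.25)·(0.25) + (-2.75)·(-2.75)) / 3 = 10.75/3 = 3.5833
  Sample standard deviations s_i = √(s[i,i]):
  s(X) = √(2.9167) = 1.7078
  s(Y) = √(3.5833) = 1.893
  s(Z) = √(3.5833) = 1.893

Step 3 — r_{ij} = s_{ij} / (s_i · s_j):
  r[X,X] = 1 (diagonal).
  r[X,Y] = -0.25 / (1.7078 · 1.893) = -0.25 / 3.2329 = -0.0773
  r[X,Z] = -1.5833 / (1.7078 · 1.893) = -1.5833 / 3.2329 = -0.4898
  r[Y,Y] = 1 (diagonal).
  r[Y,Z] = 3.25 / (1.893 · 1.893) = 3.25 / 3.5833 = 0.907
  r[Z,Z] = 1 (diagonal).

R is symmetric with unit diagonal. Assembling:

R = [[1, -0.0773, -0.4898],
 [-0.0773, 1, 0.907],
 [-0.4898, 0.907, 1]]


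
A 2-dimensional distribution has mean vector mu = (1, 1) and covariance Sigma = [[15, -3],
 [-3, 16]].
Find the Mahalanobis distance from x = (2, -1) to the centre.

Step 1 — centre the observation: (x - mu) = (1, -2).

Step 2 — invert Sigma. det(Sigma) = 15·16 - (-3)² = 231.
  Sigma^{-1} = (1/det) · [[d, -b], [-b, a]] = [[0.0693, 0.013],
 [0.013, 0.0649]].

Step 3 — form the quadratic (x - mu)^T · Sigma^{-1} · (x - mu):
  Sigma^{-1} · (x - mu) = (0.0433, -0.1169).
  (x - mu)^T · [Sigma^{-1} · (x - mu)] = (1)·(0.0433) + (-2)·(-0.1169) = 0.2771.

Step 4 — take square root: d = √(0.2771) ≈ 0.5264.

d(x, mu) = √(0.2771) ≈ 0.5264


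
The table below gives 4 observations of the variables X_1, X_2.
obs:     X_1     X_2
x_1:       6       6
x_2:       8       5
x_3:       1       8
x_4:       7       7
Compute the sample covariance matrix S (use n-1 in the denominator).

Step 1 — column means:
  mean(X_1) = (6 + 8 + 1 + 7) / 4 = 22/4 = 5.5
  mean(X_2) = (6 + 5 + 8 + 7) / 4 = 26/4 = 6.5

Step 2 — sample covariance S[i,j] = (1/(n-1)) · Σ_k (x_{k,i} - mean_i) · (x_{k,j} - mean_j), with n-1 = 3.
  S[X_1,X_1] = ((0.5)·(0.5) + (2.5)·(2.5) + (-4.5)·(-4.5) + (1.5)·(1.5)) / 3 = 29/3 = 9.6667
  S[X_1,X_2] = ((0.5)·(-0.5) + (2.5)·(-1.5) + (-4.5)·(1.5) + (1.5)·(0.5)) / 3 = -10/3 = -3.3333
  S[X_2,X_2] = ((-0.5)·(-0.5) + (-1.5)·(-1.5) + (1.5)·(1.5) + (0.5)·(0.5)) / 3 = 5/3 = 1.6667

S is symmetric (S[j,i] = S[i,j]). Assembling:

S = [[9.6667, -3.3333],
 [-3.3333, 1.6667]]


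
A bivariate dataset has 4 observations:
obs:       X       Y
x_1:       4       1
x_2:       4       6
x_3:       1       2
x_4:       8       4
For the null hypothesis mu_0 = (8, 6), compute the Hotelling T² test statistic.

Step 1 — sample mean vector:
  mean(X) = (4 + 4 + 1 + 8) / 4 = 17/4 = 4.25
  mean(Y) = (1 + 6 + 2 + 4) / 4 = 13/4 = 3.25
  x̄ = (4.25, 3.25),  deviation x̄ - mu_0 = (4.25, 3.25) - (8, 6) = (-3.75, -2.75).

Step 2 — sample covariance matrix, S[i,j] = (1/(n-1)) · Σ_k (x_{k,i} - mean_i) · (x_{k,j} - mean_j), divisor n-1 = 3:
  S[X,X] = ((-0.25)·(-0.25) + (-0.25)·(-0.25) + (-3.25)·(-3.25) + (3.75)·(3.75)) / 3 = 24.75/3 = 8.25
  S[X,Y] = ((-0.25)·(-2.25) + (-0.25)·(2.75) + (-3.25)·(-1.25) + (3.75)·(0.75)) / 3 = 6.75/3 = 2.25
  S[Y,Y] = ((-2.25)·(-2.25) + (2.75)·(2.75) + (-1.25)·(-1.25) + (0.75)·(0.75)) / 3 = 14.75/3 = 4.9167
  S = [[8.25, 2.25],
 [2.25, 4.9167]].

Step 3 — invert S. det(S) = 8.25·4.9167 - (2.25)² = 35.5.
  S^{-1} = (1/det) · [[d, -b], [-b, a]] = [[0.1385, -0.0634],
 [-0.0634, 0.2324]].

Step 4 — quadratic form (x̄ - mu_0)^T · S^{-1} · (x̄ - mu_0):
  S^{-1} · (x̄ - mu_0) = (-0.3451, -0.4014),
  (x̄ - mu_0)^T · [...] = (-3.75)·(-0.3451) + (-2.75)·(-0.4014) = 2.3979.

Step 5 — scale by n: T² = 4 · 2.3979 = 9.5915.

T² ≈ 9.5915


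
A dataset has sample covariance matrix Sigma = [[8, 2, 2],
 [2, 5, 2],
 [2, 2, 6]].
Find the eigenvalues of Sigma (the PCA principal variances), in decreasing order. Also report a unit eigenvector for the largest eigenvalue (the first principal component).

Step 1 — characteristic polynomial p(λ) = det(λI - Sigma) = λ³ - tr·λ² + c_1·λ - det, where tr = trace, c_1 = sum of the principal 2×2 minors, det = det(Sigma):
  tr = 8 + 5 + 6 = 19,
  c_1 = (8·5 - (2)²) + (8·6 - (2)²) + (5·6 - (2)²) = 36 + 44 + 26 = 106,
  det = 8·(5·6 - (2)²) - (2)·((2)·6 - (2)·(2)) + (2)·((2)·(2) - 5·(2)) = 8·(26) - (2)·(8) + (2)·(-6) = 180.
  So p(λ) = λ³ - 19λ² + 106λ - 180.
Step 2 — look for an integer root (rational root theorem: any rational root is an integer divisor of 180). Testing λ = 5:
  p(5) = 125 - 475 + 530 - 180 = 0  ✓
  Dividing out (λ - 5): p(λ) = (λ - 5)(λ² - 14λ + 36).
Step 3 — remaining eigenvalues from the quadratic λ² - 14λ + 36 = 0:
  Δ = 14² - 4·36 = 196 - 144 = 52,  λ = (14 ± √52)/2 = (14 ± 7.2111)/2 ≈ 10.6056 or 3.3944.
  Sorted: λ_1 = 10.6056,  λ_2 = 5,  λ_3 = 3.3944  (check: sum = 19 = tr ✓).

Step 4 — unit eigenvector for λ_1 ≈ 10.6056: v spans the null space of (Sigma - λ_1 I), whose rows are
  r_1 = (-2.6056, 2, 2),  r_2 = (2, -5.6056, 2),  r_3 = (2, 2, -4.6056).
  v is orthogonal to every row, so take v ∝ r_1 × r_2 = ((2)·(2) - (2)·(-5.6056), (2)·(2) - (-2.6056)·(2), (-2.6056)·(-5.6056) - (2)·(2)) ≈ (15.2111, 9.2111, 10.6056).
  Let u = (15.2111, 9.2111, 10.6056).
  ||u|| = √((15.2111)² + (9.2111)² + (10.6056)²) = √(428.6998) ≈ 20.7051,  v_1 = u/||u|| ≈ (0.7347, 0.4449, 0.5122) (||v_1|| = 1).

λ_1 = 10.6056,  λ_2 = 5,  λ_3 = 3.3944;  v_1 ≈ (0.7347, 0.4449, 0.5122)


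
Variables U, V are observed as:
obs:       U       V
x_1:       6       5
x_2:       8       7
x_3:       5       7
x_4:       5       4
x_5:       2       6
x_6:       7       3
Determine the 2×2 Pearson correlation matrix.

Step 1 — column means:
  mean(U) = (6 + 8 + 5 + 5 + 2 + 7) / 6 = 33/6 = 5.5
  mean(V) = (5 + 7 + 7 + 4 + 6 + 3) / 6 = 32/6 = 5.3333

Step 2 — sample variances and covariances s[i,j] = (1/(n-1)) · Σ_k (x_{k,i} - mean_i) · (x_{k,j} - mean_j), with n-1 = 5:
  s[U,U] = ((0.5)·(0.5) + (2.5)·(2.5) + (-0.5)·(-0.5) + (-0.5)·(-0.5) + (-3.5)·(-3.5) + (1.5)·(1.5)) / 5 = 21.5/5 = 4.3
  s[U,V] = ((0.5)·(-0.3333) + (2.5)·(1.6667) + (-0.5)·(1.6667) + (-0.5)·(-1.3333) + (-3.5)·(0.6667) + (1.5)·(-2.3333)) / 5 = -2/5 = -0.4
  s[V,V] = ((-0.3333)·(-0.3333) + (1.6667)·(1.6667) + (1.6667)·(1.6667) + (-1.3333)·(-1.3333) + (0.6667)·(0.6667) + (-2.3333)·(-2.3333)) / 5 = 13.3333/5 = 2.6667
  Sample standard deviations s_i = √(s[i,i]):
  s(U) = √(4.3) = 2.0736
  s(V) = √(2.6667) = 1.633

Step 3 — r_{ij} = s_{ij} / (s_i · s_j):
  r[U,U] = 1 (diagonal).
  r[U,V] = -0.4 / (2.0736 · 1.633) = -0.4 / 3.3862 = -0.1181
  r[V,V] = 1 (diagonal).

R is symmetric with unit diagonal. Assembling:

R = [[1, -0.1181],
 [-0.1181, 1]]


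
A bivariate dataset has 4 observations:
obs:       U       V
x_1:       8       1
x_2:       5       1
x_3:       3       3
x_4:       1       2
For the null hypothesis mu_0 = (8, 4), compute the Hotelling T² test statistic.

Step 1 — sample mean vector:
  mean(U) = (8 + 5 + 3 + 1) / 4 = 17/4 = 4.25
  mean(V) = (1 + 1 + 3 + 2) / 4 = 7/4 = 1.75
  x̄ = (4.25, 1.75),  deviation x̄ - mu_0 = (4.25, 1.75) - (8, 4) = (-3.75, -2.25).

Step 2 — sample covariance matrix, S[i,j] = (1/(n-1)) · Σ_k (x_{k,i} - mean_i) · (x_{k,j} - mean_j), divisor n-1 = 3:
  S[U,U] = ((3.75)·(3.75) + (0.75)·(0.75) + (-1.25)·(-1.25) + (-3.25)·(-3.25)) / 3 = 26.75/3 = 8.9167
  S[U,V] = ((3.75)·(-0.75) + (0.75)·(-0.75) + (-1.25)·(1.25) + (-3.25)·(0.25)) / 3 = -5.75/3 = -1.9167
  S[V,V] = ((-0.75)·(-0.75) + (-0.75)·(-0.75) + (1.25)·(1.25) + (0.25)·(0.25)) / 3 = 2.75/3 = 0.9167
  S = [[8.9167, -1.9167],
 [-1.9167, 0.9167]].

Step 3 — invert S. det(S) = 8.9167·0.9167 - (-1.9167)² = 4.5.
  S^{-1} = (1/det) · [[d, -b], [-b, a]] = [[0.2037, 0.4259],
 [0.4259, 1.9815]].

Step 4 — quadratic form (x̄ - mu_0)^T · S^{-1} · (x̄ - mu_0):
  S^{-1} · (x̄ - mu_0) = (-1.7222, -6.0556),
  (x̄ - mu_0)^T · [...] = (-3.75)·(-1.7222) + (-2.25)·(-6.0556) = 20.0833.

Step 5 — scale by n: T² = 4 · 20.0833 = 80.3333.

T² ≈ 80.3333


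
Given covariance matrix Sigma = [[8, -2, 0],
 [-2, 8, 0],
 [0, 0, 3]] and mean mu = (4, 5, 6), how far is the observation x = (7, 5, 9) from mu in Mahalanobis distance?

Step 1 — centre the observation: (x - mu) = (3, 0, 3).

Step 2 — invert Sigma (cofactor / det for 3×3, or solve directly):
  Sigma^{-1} = [[0.1333, 0.0333, 0],
 [0.0333, 0.1333, 0],
 [0, 0, 0.3333]].

Step 3 — form the quadratic (x - mu)^T · Sigma^{-1} · (x - mu):
  Sigma^{-1} · (x - mu) = (0.4, 0.1, 1).
  (x - mu)^T · [Sigma^{-1} · (x - mu)] = (3)·(0.4) + (0)·(0.1) + (3)·(1) = 4.2.

Step 4 — take square root: d = √(4.2) ≈ 2.0494.

d(x, mu) = √(4.2) ≈ 2.0494


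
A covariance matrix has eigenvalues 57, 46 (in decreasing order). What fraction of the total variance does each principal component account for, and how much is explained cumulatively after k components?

Step 1 — total variance = trace(Sigma) = Σ λ_i = 57 + 46 = 103.

Step 2 — fraction explained by component i = λ_i / Σ λ:
  PC1: 57/103 = 0.5534
  PC2: 46/103 = 0.4466

Step 3 — cumulative fraction after k components = (λ_1 + ... + λ_k) / Σ λ:
  k = 1: 57/103 = 0.5534
  k = 2: (57 + 46)/103 = 103/103 = 1

Summary (fraction, with percent):

explained: PC1 0.5534 (55.34%), PC2 0.4466 (44.66%);  cumulative: 0.5534, 1


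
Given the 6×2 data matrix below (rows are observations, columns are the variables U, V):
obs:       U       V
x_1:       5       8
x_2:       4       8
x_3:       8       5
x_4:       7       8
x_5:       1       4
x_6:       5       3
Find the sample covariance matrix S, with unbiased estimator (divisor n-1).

Step 1 — column means:
  mean(U) = (5 + 4 + 8 + 7 + 1 + 5) / 6 = 30/6 = 5
  mean(V) = (8 + 8 + 5 + 8 + 4 + 3) / 6 = 36/6 = 6

Step 2 — sample covariance S[i,j] = (1/(n-1)) · Σ_k (x_{k,i} - mean_i) · (x_{k,j} - mean_j), with n-1 = 5.
  S[U,U] = ((0)·(0) + (-1)·(-1) + (3)·(3) + (2)·(2) + (-4)·(-4) + (0)·(0)) / 5 = 30/5 = 6
  S[U,V] = ((0)·(2) + (-1)·(2) + (3)·(-1) + (2)·(2) + (-4)·(-2) + (0)·(-3)) / 5 = 7/5 = 1.4
  S[V,V] = ((2)·(2) + (2)·(2) + (-1)·(-1) + (2)·(2) + (-2)·(-2) + (-3)·(-3)) / 5 = 26/5 = 5.2

S is symmetric (S[j,i] = S[i,j]). Assembling:

S = [[6, 1.4],
 [1.4, 5.2]]


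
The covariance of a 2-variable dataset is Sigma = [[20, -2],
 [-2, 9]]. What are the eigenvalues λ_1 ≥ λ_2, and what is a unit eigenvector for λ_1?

Step 1 — characteristic polynomial of 2×2 Sigma:
  det(Sigma - λI) = λ² - trace · λ + det = 0.
  trace = 20 + 9 = 29, det = 20·9 - (-2)² = 176.
Step 2 — discriminant:
  Δ = trace² - 4·det = 841 - 704 = 137.
Step 3 — eigenvalues:
  λ = (trace ± √Δ)/2 = (29 ± 11.7047)/2,
  λ_1 = 20.3523,  λ_2 = 8.6477.

Step 4 — unit eigenvector for λ_1: solve (Sigma - λ_1 I)v = 0. First row:
  (20 - 20.3523)·v_x + (-2)·v_y = 0, i.e. (-0.3523)·v_x + (-2)·v_y = 0,
  so v ∝ (b, λ_1 - a) = (-2, 0.3523); multiply by -1 so the first entry is positive: u = (2, -0.3523).
  ||u|| = √((2)² + (-0.3523)²) = √(4.1242) ≈ 2.0308,
  v_1 = u/||u|| ≈ (0.9848, -0.1735) (||v_1|| = 1).

λ_1 = 20.3523,  λ_2 = 8.6477;  v_1 ≈ (0.9848, -0.1735)


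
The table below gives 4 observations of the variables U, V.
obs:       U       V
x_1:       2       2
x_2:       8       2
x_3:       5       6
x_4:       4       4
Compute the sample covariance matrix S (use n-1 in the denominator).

Step 1 — column means:
  mean(U) = (2 + 8 + 5 + 4) / 4 = 19/4 = 4.75
  mean(V) = (2 + 2 + 6 + 4) / 4 = 14/4 = 3.5

Step 2 — sample covariance S[i,j] = (1/(n-1)) · Σ_k (x_{k,i} - mean_i) · (x_{k,j} - mean_j), with n-1 = 3.
  S[U,U] = ((-2.75)·(-2.75) + (3.25)·(3.25) + (0.25)·(0.25) + (-0.75)·(-0.75)) / 3 = 18.75/3 = 6.25
  S[U,V] = ((-2.75)·(-1.5) + (3.25)·(-1.5) + (0.25)·(2.5) + (-0.75)·(0.5)) / 3 = -0.5/3 = -0.1667
  S[V,V] = ((-1.5)·(-1.5) + (-1.5)·(-1.5) + (2.5)·(2.5) + (0.5)·(0.5)) / 3 = 11/3 = 3.6667

S is symmetric (S[j,i] = S[i,j]). Assembling:

S = [[6.25, -0.1667],
 [-0.1667, 3.6667]]


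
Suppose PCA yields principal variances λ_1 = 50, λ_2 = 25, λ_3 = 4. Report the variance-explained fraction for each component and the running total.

Step 1 — total variance = trace(Sigma) = Σ λ_i = 50 + 25 + 4 = 79.

Step 2 — fraction explained by component i = λ_i / Σ λ:
  PC1: 50/79 = 0.6329
  PC2: 25/79 = 0.3165
  PC3: 4/79 = 0.0506

Step 3 — cumulative fraction after k components = (λ_1 + ... + λ_k) / Σ λ:
  k = 1: 50/79 = 0.6329
  k = 2: (50 + 25)/79 = 75/79 = 0.9494
  k = 3: (50 + 25 + 4)/79 = 79/79 = 1

Summary (fraction, with percent):

explained: PC1 0.6329 (63.29%), PC2 0.3165 (31.65%), PC3 0.0506 (5.06%);  cumulative: 0.6329, 0.9494, 1


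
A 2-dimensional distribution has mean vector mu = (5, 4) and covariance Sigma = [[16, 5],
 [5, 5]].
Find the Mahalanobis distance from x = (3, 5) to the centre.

Step 1 — centre the observation: (x - mu) = (-2, 1).

Step 2 — invert Sigma. det(Sigma) = 16·5 - (5)² = 55.
  Sigma^{-1} = (1/det) · [[d, -b], [-b, a]] = [[0.0909, -0.0909],
 [-0.0909, 0.2909]].

Step 3 — form the quadratic (x - mu)^T · Sigma^{-1} · (x - mu):
  Sigma^{-1} · (x - mu) = (-0.2727, 0.4727).
  (x - mu)^T · [Sigma^{-1} · (x - mu)] = (-2)·(-0.2727) + (1)·(0.4727) = 1.0182.

Step 4 — take square root: d = √(1.0182) ≈ 1.009.

d(x, mu) = √(1.0182) ≈ 1.009


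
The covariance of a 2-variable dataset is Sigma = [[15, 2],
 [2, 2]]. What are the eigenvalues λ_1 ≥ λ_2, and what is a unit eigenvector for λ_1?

Step 1 — characteristic polynomial of 2×2 Sigma:
  det(Sigma - λI) = λ² - trace · λ + det = 0.
  trace = 15 + 2 = 17, det = 15·2 - (2)² = 26.
Step 2 — discriminant:
  Δ = trace² - 4·det = 289 - 104 = 185.
Step 3 — eigenvalues:
  λ = (trace ± √Δ)/2 = (17 ± 13.6015)/2,
  λ_1 = 15.3007,  λ_2 = 1.6993.

Step 4 — unit eigenvector for λ_1: solve (Sigma - λ_1 I)v = 0. First row:
  (15 - 15.3007)·v_x + (2)·v_y = 0, i.e. (-0.3007)·v_x + (2)·v_y = 0,
  so v ∝ (b, λ_1 - a) = (2, 0.3007) = u.
  ||u|| = √((2)² + (0.3007)²) = √(4.0904) ≈ 2.0225,
  v_1 = u/||u|| ≈ (0.9889, 0.1487) (||v_1|| = 1).

λ_1 = 15.3007,  λ_2 = 1.6993;  v_1 ≈ (0.9889, 0.1487)


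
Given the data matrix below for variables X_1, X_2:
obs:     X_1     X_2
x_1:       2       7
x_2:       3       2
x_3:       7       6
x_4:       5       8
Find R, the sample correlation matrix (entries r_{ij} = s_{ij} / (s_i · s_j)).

Step 1 — column means:
  mean(X_1) = (2 + 3 + 7 + 5) / 4 = 17/4 = 4.25
  mean(X_2) = (7 + 2 + 6 + 8) / 4 = 23/4 = 5.75

Step 2 — sample variances and covariances s[i,j] = (1/(n-1)) · Σ_k (x_{k,i} - mean_i) · (x_{k,j} - mean_j), with n-1 = 3:
  s[X_1,X_1] = ((-2.25)·(-2.25) + (-1.25)·(-1.25) + (2.75)·(2.75) + (0.75)·(0.75)) / 3 = 14.75/3 = 4.9167
  s[X_1,X_2] = ((-2.25)·(1.25) + (-1.25)·(-3.75) + (2.75)·(0.25) + (0.75)·(2.25)) / 3 = 4.25/3 = 1.4167
  s[X_2,X_2] = ((1.25)·(1.25) + (-3.75)·(-3.75) + (0.25)·(0.25) + (2.25)·(2.25)) / 3 = 20.75/3 = 6.9167
  Sample standard deviations s_i = √(s[i,i]):
  s(X_1) = √(4.9167) = 2.2174
  s(X_2) = √(6.9167) = 2.63

Step 3 — r_{ij} = s_{ij} / (s_i · s_j):
  r[X_1,X_1] = 1 (diagonal).
  r[X_1,X_2] = 1.4167 / (2.2174 · 2.63) = 1.4167 / 5.8315 = 0.2429
  r[X_2,X_2] = 1 (diagonal).

R is symmetric with unit diagonal. Assembling:

R = [[1, 0.2429],
 [0.2429, 1]]


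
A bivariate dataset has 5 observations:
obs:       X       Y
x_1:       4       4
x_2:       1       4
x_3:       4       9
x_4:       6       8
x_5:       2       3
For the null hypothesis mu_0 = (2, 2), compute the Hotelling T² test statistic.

Step 1 — sample mean vector:
  mean(X) = (4 + 1 + 4 + 6 + 2) / 5 = 17/5 = 3.4
  mean(Y) = (4 + 4 + 9 + 8 + 3) / 5 = 28/5 = 5.6
  x̄ = (3.4, 5.6),  deviation x̄ - mu_0 = (3.4, 5.6) - (2, 2) = (1.4, 3.6).

Step 2 — sample covariance matrix, S[i,j] = (1/(n-1)) · Σ_k (x_{k,i} - mean_i) · (x_{k,j} - mean_j), divisor n-1 = 4:
  S[X,X] = ((0.6)·(0.6) + (-2.4)·(-2.4) + (0.6)·(0.6) + (2.6)·(2.6) + (-1.4)·(-1.4)) / 4 = 15.2/4 = 3.8
  S[X,Y] = ((0.6)·(-1.6) + (-2.4)·(-1.6) + (0.6)·(3.4) + (2.6)·(2.4) + (-1.4)·(-2.6)) / 4 = 14.8/4 = 3.7
  S[Y,Y] = ((-1.6)·(-1.6) + (-1.6)·(-1.6) + (3.4)·(3.4) + (2.4)·(2.4) + (-2.6)·(-2.6)) / 4 = 29.2/4 = 7.3
  S = [[3.8, 3.7],
 [3.7, 7.3]].

Step 3 — invert S. det(S) = 3.8·7.3 - (3.7)² = 14.05.
  S^{-1} = (1/det) · [[d, -b], [-b, a]] = [[0.5196, -0.2633],
 [-0.2633, 0.2705]].

Step 4 — quadratic form (x̄ - mu_0)^T · S^{-1} · (x̄ - mu_0):
  S^{-1} · (x̄ - mu_0) = (-0.2206, 0.605),
  (x̄ - mu_0)^T · [...] = (1.4)·(-0.2206) + (3.6)·(0.605) = 1.869.

Step 5 — scale by n: T² = 5 · 1.869 = 9.3452.

T² ≈ 9.3452


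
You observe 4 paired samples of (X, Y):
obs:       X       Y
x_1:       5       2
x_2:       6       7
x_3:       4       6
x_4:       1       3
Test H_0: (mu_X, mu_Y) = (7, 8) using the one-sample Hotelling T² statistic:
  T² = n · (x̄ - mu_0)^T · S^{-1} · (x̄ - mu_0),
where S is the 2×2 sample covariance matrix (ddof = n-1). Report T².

Step 1 — sample mean vector:
  mean(X) = (5 + 6 + 4 + 1) / 4 = 16/4 = 4
  mean(Y) = (2 + 7 + 6 + 3) / 4 = 18/4 = 4.5
  x̄ = (4, 4.5),  deviation x̄ - mu_0 = (4, 4.5) - (7, 8) = (-3, -3.5).

Step 2 — sample covariance matrix, S[i,j] = (1/(n-1)) · Σ_k (x_{k,i} - mean_i) · (x_{k,j} - mean_j), divisor n-1 = 3:
  S[X,X] = ((1)·(1) + (2)·(2) + (0)·(0) + (-3)·(-3)) / 3 = 14/3 = 4.6667
  S[X,Y] = ((1)·(-2.5) + (2)·(2.5) + (0)·(1.5) + (-3)·(-1.5)) / 3 = 7/3 = 2.3333
  S[Y,Y] = ((-2.5)·(-2.5) + (2.5)·(2.5) + (1.5)·(1.5) + (-1.5)·(-1.5)) / 3 = 17/3 = 5.6667
  S = [[4.6667, 2.3333],
 [2.3333, 5.6667]].

Step 3 — invert S. det(S) = 4.6667·5.6667 - (2.3333)² = 21.
  S^{-1} = (1/det) · [[d, -b], [-b, a]] = [[0.2698, -0.1111],
 [-0.1111, 0.2222]].

Step 4 — quadratic form (x̄ - mu_0)^T · S^{-1} · (x̄ - mu_0):
  S^{-1} · (x̄ - mu_0) = (-0.4206, -0.4444),
  (x̄ - mu_0)^T · [...] = (-3)·(-0.4206) + (-3.5)·(-0.4444) = 2.8175.

Step 5 — scale by n: T² = 4 · 2.8175 = 11.2698.

T² ≈ 11.2698


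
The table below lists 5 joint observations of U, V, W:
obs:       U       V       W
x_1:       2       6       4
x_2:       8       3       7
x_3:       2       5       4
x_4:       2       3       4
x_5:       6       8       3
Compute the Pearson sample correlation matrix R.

Step 1 — column means:
  mean(U) = (2 + 8 + 2 + 2 + 6) / 5 = 20/5 = 4
  mean(V) = (6 + 3 + 5 + 3 + 8) / 5 = 25/5 = 5
  mean(W) = (4 + 7 + 4 + 4 + 3) / 5 = 22/5 = 4.4

Step 2 — sample variances and covariances s[i,j] = (1/(n-1)) · Σ_k (x_{k,i} - mean_i) · (x_{k,j} - mean_j), with n-1 = 4:
  s[U,U] = ((-2)·(-2) + (4)·(4) + (-2)·(-2) + (-2)·(-2) + (2)·(2)) / 4 = 32/4 = 8
  s[U,V] = ((-2)·(1) + (4)·(-2) + (-2)·(0) + (-2)·(-2) + (2)·(3)) / 4 = 0/4 = 0
  s[U,W] = ((-2)·(-0.4) + (4)·(2.6) + (-2)·(-0.4) + (-2)·(-0.4) + (2)·(-1.4)) / 4 = 10/4 = 2.5
  s[V,V] = ((1)·(1) + (-2)·(-2) + (0)·(0) + (-2)·(-2) + (3)·(3)) / 4 = 18/4 = 4.5
  s[V,W] = ((1)·(-0.4) + (-2)·(2.6) + (0)·(-0.4) + (-2)·(-0.4) + (3)·(-1.4)) / 4 = -9/4 = -2.25
  s[W,W] = ((-0.4)·(-0.4) + (2.6)·(2.6) + (-0.4)·(-0.4) + (-0.4)·(-0.4) + (-1.4)·(-1.4)) / 4 = 9.2/4 = 2.3
  Sample standard deviations s_i = √(s[i,i]):
  s(U) = √(8) = 2.8284
  s(V) = √(4.5) = 2.1213
  s(W) = √(2.3) = 1.5166

Step 3 — r_{ij} = s_{ij} / (s_i · s_j):
  r[U,U] = 1 (diagonal).
  r[U,V] = 0 / (2.8284 · 2.1213) = 0 / 6 = 0
  r[U,W] = 2.5 / (2.8284 · 1.5166) = 2.5 / 4.2895 = 0.5828
  r[V,V] = 1 (diagonal).
  r[V,W] = -2.25 / (2.1213 · 1.5166) = -2.25 / 3.2171 = -0.6994
  r[W,W] = 1 (diagonal).

R is symmetric with unit diagonal. Assembling:

R = [[1, 0, 0.5828],
 [0, 1, -0.6994],
 [0.5828, -0.6994, 1]]


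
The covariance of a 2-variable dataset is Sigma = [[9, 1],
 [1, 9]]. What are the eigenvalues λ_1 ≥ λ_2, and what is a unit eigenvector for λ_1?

Step 1 — characteristic polynomial of 2×2 Sigma:
  det(Sigma - λI) = λ² - trace · λ + det = 0.
  trace = 9 + 9 = 18, det = 9·9 - (1)² = 80.
Step 2 — discriminant:
  Δ = trace² - 4·det = 324 - 320 = 4.
Step 3 — eigenvalues:
  λ = (trace ± √Δ)/2 = (18 ± 2)/2,
  λ_1 = 10,  λ_2 = 8.

Step 4 — unit eigenvector for λ_1: solve (Sigma - λ_1 I)v = 0. First row:
  (9 - 10)·v_x + (1)·v_y = 0, i.e. (-1)·v_x + (1)·v_y = 0,
  so v ∝ (b, λ_1 - a) = (1, 1) = u.
  ||u|| = √((1)² + (1)²) = √(2) ≈ 1.4142,
  v_1 = u/||u|| ≈ (0.7071, 0.7071) (||v_1|| = 1).

λ_1 = 10,  λ_2 = 8;  v_1 ≈ (0.7071, 0.7071)


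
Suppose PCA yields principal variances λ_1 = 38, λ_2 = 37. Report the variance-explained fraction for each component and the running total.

Step 1 — total variance = trace(Sigma) = Σ λ_i = 38 + 37 = 75.

Step 2 — fraction explained by component i = λ_i / Σ λ:
  PC1: 38/75 = 0.5067
  PC2: 37/75 = 0.4933

Step 3 — cumulative fraction after k components = (λ_1 + ... + λ_k) / Σ λ:
  k = 1: 38/75 = 0.5067
  k = 2: (38 + 37)/75 = 75/75 = 1

Summary (fraction, with percent):

explained: PC1 0.5067 (50.67%), PC2 0.4933 (49.33%);  cumulative: 0.5067, 1


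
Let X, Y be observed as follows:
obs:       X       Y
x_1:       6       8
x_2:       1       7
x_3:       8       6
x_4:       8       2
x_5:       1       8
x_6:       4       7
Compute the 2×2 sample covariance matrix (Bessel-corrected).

Step 1 — column means:
  mean(X) = (6 + 1 + 8 + 8 + 1 + 4) / 6 = 28/6 = 4.6667
  mean(Y) = (8 + 7 + 6 + 2 + 8 + 7) / 6 = 38/6 = 6.3333

Step 2 — sample covariance S[i,j] = (1/(n-1)) · Σ_k (x_{k,i} - mean_i) · (x_{k,j} - mean_j), with n-1 = 5.
  S[X,X] = ((1.3333)·(1.3333) + (-3.6667)·(-3.6667) + (3.3333)·(3.3333) + (3.3333)·(3.3333) + (-3.6667)·(-3.6667) + (-0.6667)·(-0.6667)) / 5 = 51.3333/5 = 10.2667
  S[X,Y] = ((1.3333)·(1.6667) + (-3.6667)·(0.6667) + (3.3333)·(-0.3333) + (3.3333)·(-4.3333) + (-3.6667)·(1.6667) + (-0.6667)·(0.6667)) / 5 = -22.3333/5 = -4.4667
  S[Y,Y] = ((1.6667)·(1.6667) + (0.6667)·(0.6667) + (-0.3333)·(-0.3333) + (-4.3333)·(-4.3333) + (1.6667)·(1.6667) + (0.6667)·(0.6667)) / 5 = 25.3333/5 = 5.0667

S is symmetric (S[j,i] = S[i,j]). Assembling:

S = [[10.2667, -4.4667],
 [-4.4667, 5.0667]]


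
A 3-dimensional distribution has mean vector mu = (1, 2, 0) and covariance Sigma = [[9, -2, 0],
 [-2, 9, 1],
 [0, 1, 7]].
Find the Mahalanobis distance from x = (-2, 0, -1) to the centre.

Step 1 — centre the observation: (x - mu) = (-3, -2, -1).

Step 2 — invert Sigma (cofactor / det for 3×3, or solve directly):
  Sigma^{-1} = [[0.117, 0.0264, -0.0038],
 [0.0264, 0.1189, -0.017],
 [-0.0038, -0.017, 0.1453]].

Step 3 — form the quadratic (x - mu)^T · Sigma^{-1} · (x - mu):
  Sigma^{-1} · (x - mu) = (-0.4, -0.3, -0.1).
  (x - mu)^T · [Sigma^{-1} · (x - mu)] = (-3)·(-0.4) + (-2)·(-0.3) + (-1)·(-0.1) = 1.9.

Step 4 — take square root: d = √(1.9) ≈ 1.3784.

d(x, mu) = √(1.9) ≈ 1.3784


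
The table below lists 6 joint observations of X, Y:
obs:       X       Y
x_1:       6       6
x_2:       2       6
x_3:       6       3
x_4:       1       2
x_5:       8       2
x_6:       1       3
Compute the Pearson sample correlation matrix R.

Step 1 — column means:
  mean(X) = (6 + 2 + 6 + 1 + 8 + 1) / 6 = 24/6 = 4
  mean(Y) = (6 + 6 + 3 + 2 + 2 + 3) / 6 = 22/6 = 3.6667

Step 2 — sample variances and covariances s[i,j] = (1/(n-1)) · Σ_k (x_{k,i} - mean_i) · (x_{k,j} - mean_j), with n-1 = 5:
  s[X,X] = ((2)·(2) + (-2)·(-2) + (2)·(2) + (-3)·(-3) + (4)·(4) + (-3)·(-3)) / 5 = 46/5 = 9.2
  s[X,Y] = ((2)·(2.3333) + (-2)·(2.3333) + (2)·(-0.6667) + (-3)·(-1.6667) + (4)·(-1.6667) + (-3)·(-0.6667)) / 5 = -1/5 = -0.2
  s[Y,Y] = ((2.3333)·(2.3333) + (2.3333)·(2.3333) + (-0.6667)·(-0.6667) + (-1.6667)·(-1.6667) + (-1.6667)·(-1.6667) + (-0.6667)·(-0.6667)) / 5 = 17.3333/5 = 3.4667
  Sample standard deviations s_i = √(s[i,i]):
  s(X) = √(9.2) = 3.0332
  s(Y) = √(3.4667) = 1.8619

Step 3 — r_{ij} = s_{ij} / (s_i · s_j):
  r[X,X] = 1 (diagonal).
  r[X,Y] = -0.2 / (3.0332 · 1.8619) = -0.2 / 5.6474 = -0.0354
  r[Y,Y] = 1 (diagonal).

R is symmetric with unit diagonal. Assembling:

R = [[1, -0.0354],
 [-0.0354, 1]]


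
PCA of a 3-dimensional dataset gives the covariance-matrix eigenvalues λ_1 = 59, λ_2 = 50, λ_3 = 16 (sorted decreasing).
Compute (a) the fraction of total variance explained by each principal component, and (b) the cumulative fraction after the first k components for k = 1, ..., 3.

Step 1 — total variance = trace(Sigma) = Σ λ_i = 59 + 50 + 16 = 125.

Step 2 — fraction explained by component i = λ_i / Σ λ:
  PC1: 59/125 = 0.472
  PC2: 50/125 = 0.4
  PC3: 16/125 = 0.128

Step 3 — cumulative fraction after k components = (λ_1 + ... + λ_k) / Σ λ:
  k = 1: 59/125 = 0.472
  k = 2: (59 + 50)/125 = 109/125 = 0.872
  k = 3: (59 + 50 + 16)/125 = 125/125 = 1

Summary (fraction, with percent):

explained: PC1 0.472 (47.2%), PC2 0.4 (40%), PC3 0.128 (12.8%);  cumulative: 0.472, 0.872, 1


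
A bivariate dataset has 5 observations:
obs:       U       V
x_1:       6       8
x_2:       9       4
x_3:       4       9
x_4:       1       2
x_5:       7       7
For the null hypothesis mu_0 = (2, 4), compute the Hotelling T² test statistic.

Step 1 — sample mean vector:
  mean(U) = (6 + 9 + 4 + 1 + 7) / 5 = 27/5 = 5.4
  mean(V) = (8 + 4 + 9 + 2 + 7) / 5 = 30/5 = 6
  x̄ = (5.4, 6),  deviation x̄ - mu_0 = (5.4, 6) - (2, 4) = (3.4, 2).

Step 2 — sample covariance matrix, S[i,j] = (1/(n-1)) · Σ_k (x_{k,i} - mean_i) · (x_{k,j} - mean_j), divisor n-1 = 4:
  S[U,U] = ((0.6)·(0.6) + (3.6)·(3.6) + (-1.4)·(-1.4) + (-4.4)·(-4.4) + (1.6)·(1.6)) / 4 = 37.2/4 = 9.3
  S[U,V] = ((0.6)·(2) + (3.6)·(-2) + (-1.4)·(3) + (-4.4)·(-4) + (1.6)·(1)) / 4 = 9/4 = 2.25
  S[V,V] = ((2)·(2) + (-2)·(-2) + (3)·(3) + (-4)·(-4) + (1)·(1)) / 4 = 34/4 = 8.5
  S = [[9.3, 2.25],
 [2.25, 8.5]].

Step 3 — invert S. det(S) = 9.3·8.5 - (2.25)² = 73.9875.
  S^{-1} = (1/det) · [[d, -b], [-b, a]] = [[0.1149, -0.0304],
 [-0.0304, 0.1257]].

Step 4 — quadratic form (x̄ - mu_0)^T · S^{-1} · (x̄ - mu_0):
  S^{-1} · (x̄ - mu_0) = (0.3298, 0.148),
  (x̄ - mu_0)^T · [...] = (3.4)·(0.3298) + (2)·(0.148) = 1.4173.

Step 5 — scale by n: T² = 5 · 1.4173 = 7.0863.

T² ≈ 7.0863


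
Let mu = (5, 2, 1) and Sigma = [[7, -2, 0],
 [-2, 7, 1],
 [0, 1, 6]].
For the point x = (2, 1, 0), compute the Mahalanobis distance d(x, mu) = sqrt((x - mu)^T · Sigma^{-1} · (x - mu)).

Step 1 — centre the observation: (x - mu) = (-3, -1, -1).

Step 2 — invert Sigma (cofactor / det for 3×3, or solve directly):
  Sigma^{-1} = [[0.1559, 0.0456, -0.0076],
 [0.0456, 0.1597, -0.0266],
 [-0.0076, -0.0266, 0.1711]].

Step 3 — form the quadratic (x - mu)^T · Sigma^{-1} · (x - mu):
  Sigma^{-1} · (x - mu) = (-0.5057, -0.27, -0.1217).
  (x - mu)^T · [Sigma^{-1} · (x - mu)] = (-3)·(-0.5057) + (-1)·(-0.27) + (-1)·(-0.1217) = 1.9087.

Step 4 — take square root: d = √(1.9087) ≈ 1.3816.

d(x, mu) = √(1.9087) ≈ 1.3816


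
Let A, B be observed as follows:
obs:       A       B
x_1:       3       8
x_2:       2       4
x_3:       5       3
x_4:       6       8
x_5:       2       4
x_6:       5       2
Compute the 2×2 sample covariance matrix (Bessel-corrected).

Step 1 — column means:
  mean(A) = (3 + 2 + 5 + 6 + 2 + 5) / 6 = 23/6 = 3.8333
  mean(B) = (8 + 4 + 3 + 8 + 4 + 2) / 6 = 29/6 = 4.8333

Step 2 — sample covariance S[i,j] = (1/(n-1)) · Σ_k (x_{k,i} - mean_i) · (x_{k,j} - mean_j), with n-1 = 5.
  S[A,A] = ((-0.8333)·(-0.8333) + (-1.8333)·(-1.8333) + (1.1667)·(1.1667) + (2.1667)·(2.1667) + (-1.8333)·(-1.8333) + (1.1667)·(1.1667)) / 5 = 14.8333/5 = 2.9667
  S[A,B] = ((-0.8333)·(3.1667) + (-1.8333)·(-0.8333) + (1.1667)·(-1.8333) + (2.1667)·(3.1667) + (-1.8333)·(-0.8333) + (1.1667)·(-2.8333)) / 5 = 1.8333/5 = 0.3667
  S[B,B] = ((3.1667)·(3.1667) + (-0.8333)·(-0.8333) + (-1.8333)·(-1.8333) + (3.1667)·(3.1667) + (-0.8333)·(-0.8333) + (-2.8333)·(-2.8333)) / 5 = 32.8333/5 = 6.5667

S is symmetric (S[j,i] = S[i,j]). Assembling:

S = [[2.9667, 0.3667],
 [0.3667, 6.5667]]


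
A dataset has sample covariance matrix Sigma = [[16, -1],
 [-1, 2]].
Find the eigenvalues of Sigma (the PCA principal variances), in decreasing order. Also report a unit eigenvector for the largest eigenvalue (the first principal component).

Step 1 — characteristic polynomial of 2×2 Sigma:
  det(Sigma - λI) = λ² - trace · λ + det = 0.
  trace = 16 + 2 = 18, det = 16·2 - (-1)² = 31.
Step 2 — discriminant:
  Δ = trace² - 4·det = 324 - 124 = 200.
Step 3 — eigenvalues:
  λ = (trace ± √Δ)/2 = (18 ± 14.1421)/2,
  λ_1 = 16.0711,  λ_2 = 1.9289.

Step 4 — unit eigenvector for λ_1: solve (Sigma - λ_1 I)v = 0. First row:
  (16 - 16.0711)·v_x + (-1)·v_y = 0, i.e. (-0.0711)·v_x + (-1)·v_y = 0,
  so v ∝ (b, λ_1 - a) = (-1, 0.0711); multiply by -1 so the first entry is positive: u = (1, -0.0711).
  ||u|| = √((1)² + (-0.0711)²) = √(1.0051) ≈ 1.0025,
  v_1 = u/||u|| ≈ (0.9975, -0.0709) (||v_1|| = 1).

λ_1 = 16.0711,  λ_2 = 1.9289;  v_1 ≈ (0.9975, -0.0709)


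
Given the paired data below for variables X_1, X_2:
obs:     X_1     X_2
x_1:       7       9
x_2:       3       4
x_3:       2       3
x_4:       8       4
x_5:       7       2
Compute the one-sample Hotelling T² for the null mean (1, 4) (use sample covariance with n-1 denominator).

Step 1 — sample mean vector:
  mean(X_1) = (7 + 3 + 2 + 8 + 7) / 5 = 27/5 = 5.4
  mean(X_2) = (9 + 4 + 3 + 4 + 2) / 5 = 22/5 = 4.4
  x̄ = (5.4, 4.4),  deviation x̄ - mu_0 = (5.4, 4.4) - (1, 4) = (4.4, 0.4).

Step 2 — sample covariance matrix, S[i,j] = (1/(n-1)) · Σ_k (x_{k,i} - mean_i) · (x_{k,j} - mean_j), divisor n-1 = 4:
  S[X_1,X_1] = ((1.6)·(1.6) + (-2.4)·(-2.4) + (-3.4)·(-3.4) + (2.6)·(2.6) + (1.6)·(1.6)) / 4 = 29.2/4 = 7.3
  S[X_1,X_2] = ((1.6)·(4.6) + (-2.4)·(-0.4) + (-3.4)·(-1.4) + (2.6)·(-0.4) + (1.6)·(-2.4)) / 4 = 8.2/4 = 2.05
  S[X_2,X_2] = ((4.6)·(4.6) + (-0.4)·(-0.4) + (-1.4)·(-1.4) + (-0.4)·(-0.4) + (-2.4)·(-2.4)) / 4 = 29.2/4 = 7.3
  S = [[7.3, 2.05],
 [2.05, 7.3]].

Step 3 — invert S. det(S) = 7.3·7.3 - (2.05)² = 49.0875.
  S^{-1} = (1/det) · [[d, -b], [-b, a]] = [[0.1487, -0.0418],
 [-0.0418, 0.1487]].

Step 4 — quadratic form (x̄ - mu_0)^T · S^{-1} · (x̄ - mu_0):
  S^{-1} · (x̄ - mu_0) = (0.6376, -0.1243),
  (x̄ - mu_0)^T · [...] = (4.4)·(0.6376) + (0.4)·(-0.1243) = 2.7559.

Step 5 — scale by n: T² = 5 · 2.7559 = 13.7795.

T² ≈ 13.7795


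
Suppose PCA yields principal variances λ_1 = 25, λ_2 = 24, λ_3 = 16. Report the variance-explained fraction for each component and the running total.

Step 1 — total variance = trace(Sigma) = Σ λ_i = 25 + 24 + 16 = 65.

Step 2 — fraction explained by component i = λ_i / Σ λ:
  PC1: 25/65 = 0.3846
  PC2: 24/65 = 0.3692
  PC3: 16/65 = 0.2462

Step 3 — cumulative fraction after k components = (λ_1 + ... + λ_k) / Σ λ:
  k = 1: 25/65 = 0.3846
  k = 2: (25 + 24)/65 = 49/65 = 0.7538
  k = 3: (25 + 24 + 16)/65 = 65/65 = 1

Summary (fraction, with percent):

explained: PC1 0.3846 (38.46%), PC2 0.3692 (36.92%), PC3 0.2462 (24.62%);  cumulative: 0.3846, 0.7538, 1


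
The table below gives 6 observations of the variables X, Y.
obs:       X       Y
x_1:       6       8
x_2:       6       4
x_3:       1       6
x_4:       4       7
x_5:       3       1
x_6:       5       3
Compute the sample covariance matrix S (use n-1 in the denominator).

Step 1 — column means:
  mean(X) = (6 + 6 + 1 + 4 + 3 + 5) / 6 = 25/6 = 4.1667
  mean(Y) = (8 + 4 + 6 + 7 + 1 + 3) / 6 = 29/6 = 4.8333

Step 2 — sample covariance S[i,j] = (1/(n-1)) · Σ_k (x_{k,i} - mean_i) · (x_{k,j} - mean_j), with n-1 = 5.
  S[X,X] = ((1.8333)·(1.8333) + (1.8333)·(1.8333) + (-3.1667)·(-3.1667) + (-0.1667)·(-0.1667) + (-1.1667)·(-1.1667) + (0.8333)·(0.8333)) / 5 = 18.8333/5 = 3.7667
  S[X,Y] = ((1.8333)·(3.1667) + (1.8333)·(-0.8333) + (-3.1667)·(1.1667) + (-0.1667)·(2.1667) + (-1.1667)·(-3.8333) + (0.8333)·(-1.8333)) / 5 = 3.1667/5 = 0.6333
  S[Y,Y] = ((3.1667)·(3.1667) + (-0.8333)·(-0.8333) + (1.1667)·(1.1667) + (2.1667)·(2.1667) + (-3.8333)·(-3.8333) + (-1.8333)·(-1.8333)) / 5 = 34.8333/5 = 6.9667

S is symmetric (S[j,i] = S[i,j]). Assembling:

S = [[3.7667, 0.6333],
 [0.6333, 6.9667]]


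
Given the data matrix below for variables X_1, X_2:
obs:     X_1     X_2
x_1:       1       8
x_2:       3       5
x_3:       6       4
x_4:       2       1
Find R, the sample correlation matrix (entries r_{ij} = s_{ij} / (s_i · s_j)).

Step 1 — column means:
  mean(X_1) = (1 + 3 + 6 + 2) / 4 = 12/4 = 3
  mean(X_2) = (8 + 5 + 4 + 1) / 4 = 18/4 = 4.5

Step 2 — sample variances and covariances s[i,j] = (1/(n-1)) · Σ_k (x_{k,i} - mean_i) · (x_{k,j} - mean_j), with n-1 = 3:
  s[X_1,X_1] = ((-2)·(-2) + (0)·(0) + (3)·(3) + (-1)·(-1)) / 3 = 14/3 = 4.6667
  s[X_1,X_2] = ((-2)·(3.5) + (0)·(0.5) + (3)·(-0.5) + (-1)·(-3.5)) / 3 = -5/3 = -1.6667
  s[X_2,X_2] = ((3.5)·(3.5) + (0.5)·(0.5) + (-0.5)·(-0.5) + (-3.5)·(-3.5)) / 3 = 25/3 = 8.3333
  Sample standard deviations s_i = √(s[i,i]):
  s(X_1) = √(4.6667) = 2.1602
  s(X_2) = √(8.3333) = 2.8868

Step 3 — r_{ij} = s_{ij} / (s_i · s_j):
  r[X_1,X_1] = 1 (diagonal).
  r[X_1,X_2] = -1.6667 / (2.1602 · 2.8868) = -1.6667 / 6.2361 = -0.2673
  r[X_2,X_2] = 1 (diagonal).

R is symmetric with unit diagonal. Assembling:

R = [[1, -0.2673],
 [-0.2673, 1]]


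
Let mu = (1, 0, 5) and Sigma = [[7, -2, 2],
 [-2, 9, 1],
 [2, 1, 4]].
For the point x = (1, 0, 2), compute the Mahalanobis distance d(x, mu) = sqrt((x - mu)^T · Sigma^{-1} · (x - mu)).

Step 1 — centre the observation: (x - mu) = (0, 0, -3).

Step 2 — invert Sigma (cofactor / det for 3×3, or solve directly):
  Sigma^{-1} = [[0.1892, 0.0541, -0.1081],
 [0.0541, 0.1297, -0.0595],
 [-0.1081, -0.0595, 0.3189]].

Step 3 — form the quadratic (x - mu)^T · Sigma^{-1} · (x - mu):
  Sigma^{-1} · (x - mu) = (0.3243, 0.1784, -0.9568).
  (x - mu)^T · [Sigma^{-1} · (x - mu)] = (0)·(0.3243) + (0)·(0.1784) + (-3)·(-0.9568) = 2.8703.

Step 4 — take square root: d = √(2.8703) ≈ 1.6942.

d(x, mu) = √(2.8703) ≈ 1.6942


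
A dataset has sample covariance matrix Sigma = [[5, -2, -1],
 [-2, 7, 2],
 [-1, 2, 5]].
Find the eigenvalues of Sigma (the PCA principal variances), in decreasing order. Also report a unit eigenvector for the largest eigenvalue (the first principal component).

Step 1 — characteristic polynomial p(λ) = det(λI - Sigma) = λ³ - tr·λ² + c_1·λ - det, where tr = trace, c_1 = sum of the principal 2×2 minors, det = det(Sigma):
  tr = 5 + 7 + 5 = 17,
  c_1 = (5·7 - (-2)²) + (5·5 - (-1)²) + (7·5 - (2)²) = 31 + 24 + 31 = 86,
  det = 5·(7·5 - (2)²) - (-2)·((-2)·5 - (2)·(-1)) + (-1)·((-2)·(2) - 7·(-1)) = 5·(31) - (-2)·(-8) + (-1)·(3) = 136.
  So p(λ) = λ³ - 17λ² + 86λ - 136.
Step 2 — look for an integer root (rational root theorem: any rational root is an integer divisor of 136). Testing λ = 4:
  p(4) = 64 - 272 + 344 - 136 = 0  ✓
  Dividing out (λ - 4): p(λ) = (λ - 4)(λ² - 13λ + 34).
Step 3 — remaining eigenvalues from the quadratic λ² - 13λ + 34 = 0:
  Δ = 13² - 4·34 = 169 - 136 = 33,  λ = (13 ± √33)/2 = (13 ± 5.7446)/2 ≈ 9.3723 or 3.6277.
  Sorted: λ_1 = 9.3723,  λ_2 = 4,  λ_3 = 3.6277  (check: sum = 17 = tr ✓).

Step 4 — unit eigenvector for λ_1 ≈ 9.3723: v spans the null space of (Sigma - λ_1 I), whose rows are
  r_1 = (-4.3723, -2, -1),  r_2 = (-2, -2.3723, 2),  r_3 = (-1, 2, -4.3723).
  v is orthogonal to every row, so take v ∝ r_1 × r_2 = ((-2)·(2) - (-1)·(-2.3723), (-1)·(-2) - (-4.3723)·(2), (-4.3723)·(-2.3723) - (-2)·(-2)) ≈ (-6.3723, 10.7446, 6.3723).
  Rescale (multiply by -1 so the first nonzero entry is positive): u = (6.3723, -10.7446, -6.3723).
  ||u|| = √((6.3723)² + (-10.7446)² + (-6.3723)²) = √(196.6576) ≈ 14.0235,  v_1 = u/||u|| ≈ (0.4544, -0.7662, -0.4544) (||v_1|| = 1).

λ_1 = 9.3723,  λ_2 = 4,  λ_3 = 3.6277;  v_1 ≈ (0.4544, -0.7662, -0.4544)
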